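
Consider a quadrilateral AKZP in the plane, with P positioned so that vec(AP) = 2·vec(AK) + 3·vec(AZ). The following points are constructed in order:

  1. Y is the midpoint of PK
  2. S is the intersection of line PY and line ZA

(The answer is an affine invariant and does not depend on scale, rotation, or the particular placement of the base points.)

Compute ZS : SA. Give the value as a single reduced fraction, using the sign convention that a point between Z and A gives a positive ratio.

Assign A = (0, 0), K = (1, 0), Z = (0, 1), P = (2, 3) — the answer is frame-independent, so this choice is without loss of generality.
1. Y is the midpoint of PK ⇒ Y = (3/2, 3/2)
2. S is the intersection of line PY and line ZA ⇒ S = (0, -3)
S = Z + t·(A−Z) with t = 4, so ZS:SA = t:(1−t) = 4:-3

ZS:SA = -4/3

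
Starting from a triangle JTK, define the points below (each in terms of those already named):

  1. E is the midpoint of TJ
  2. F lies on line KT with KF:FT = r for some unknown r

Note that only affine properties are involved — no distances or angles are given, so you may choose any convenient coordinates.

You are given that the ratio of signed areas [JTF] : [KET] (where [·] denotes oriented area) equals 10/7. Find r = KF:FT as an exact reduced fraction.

r = 2/5

Choose coordinates J = (0, 0), T = (1, 0), K = (0, 1).
1. E is the midpoint of TJ ⇒ E = (1/2, 0)
2. With KF:FT = r, write λ = r/(r+1) so F = K + λ·(T−K); F is affine-linear in λ
Every point depending on F is an affine combination of F and λ-independent points, so each such coordinate is linear in λ; the λ² term in each signed area is a multiple of (T−K)×(T−K) = 0, so 2·[JTF] and 2·[KET] are each linear in λ. Evaluating at λ=0 and λ=1:
  2·[JTF] = −λ + 1,   2·[KET] = 1/2
So [JTF]:[KET] = (−λ + 1) / (1/2). Setting this equal to 10/7:
  −λ + 1 = 10/7·(1/2)  ⇒  λ = 2/7
Then r = λ/(1−λ) = (2/7)/(5/7) = 2/5. Check: with r = 2/5, F = (2/7, 5/7) and [JTF]:[KET] = 10/7 as required.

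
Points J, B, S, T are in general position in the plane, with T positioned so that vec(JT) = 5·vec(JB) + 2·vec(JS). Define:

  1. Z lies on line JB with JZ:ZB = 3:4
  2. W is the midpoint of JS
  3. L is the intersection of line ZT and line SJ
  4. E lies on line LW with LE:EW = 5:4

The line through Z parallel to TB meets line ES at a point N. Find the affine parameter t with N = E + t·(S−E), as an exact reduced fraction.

Choose coordinates J = (0, 0), B = (1, 0), S = (0, 1), T = (5, 2).
1. Z lies on line JB with JZ:ZB = 3:4 ⇒ Z = (3/7, 0)
2. W is the midpoint of JS ⇒ W = (0, 1/2)
3. L is the intersection of line ZT and line SJ ⇒ L = (0, -3/16)
4. E lies on line LW with LE:EW = 5:4 ⇒ E = (0, 7/36)
through Z parallel to TB: direction (-4, -2); meets ES at N = (0, -3/14)
N = E + t·(S−E) with t = -103/203

t = -103/203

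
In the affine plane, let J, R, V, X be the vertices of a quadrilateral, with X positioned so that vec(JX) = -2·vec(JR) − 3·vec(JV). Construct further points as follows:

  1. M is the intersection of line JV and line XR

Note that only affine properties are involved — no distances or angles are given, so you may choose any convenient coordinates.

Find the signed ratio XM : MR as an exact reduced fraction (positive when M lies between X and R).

XM:MR = 2

Set J = (0, 0), R = (1, 0), V = (0, 1), X = (-2, -3); any affine frame gives the same invariant.
1. M is the intersection of line JV and line XR ⇒ M = (0, -1)
M = X + t·(R−X) with t = 2/3, so XM:MR = t:(1−t) = 2/3:1/3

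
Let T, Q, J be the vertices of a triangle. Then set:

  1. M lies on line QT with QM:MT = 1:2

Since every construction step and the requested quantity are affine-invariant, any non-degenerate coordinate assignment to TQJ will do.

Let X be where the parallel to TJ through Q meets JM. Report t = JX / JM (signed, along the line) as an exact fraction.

t = 3/2

Assign T = (0, 0), Q = (1, 0), J = (0, 1) — the answer is frame-independent, so this choice is without loss of generality.
1. M lies on line QT with QM:MT = 1:2 ⇒ M = (2/3, 0)
through Q parallel to TJ: direction (0, 1); meets JM at X = (1, -1/2)
X = J + t·(M−J) with t = 3/2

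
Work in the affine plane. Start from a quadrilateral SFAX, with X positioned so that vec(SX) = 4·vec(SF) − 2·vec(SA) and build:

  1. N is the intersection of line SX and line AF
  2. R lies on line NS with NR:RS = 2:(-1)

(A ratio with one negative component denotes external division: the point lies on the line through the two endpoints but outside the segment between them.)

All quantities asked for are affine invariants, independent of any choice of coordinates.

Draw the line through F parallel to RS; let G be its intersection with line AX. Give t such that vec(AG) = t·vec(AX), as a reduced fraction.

t = 1/2

Work in coordinates with S = (0, 0), F = (1, 0), A = (0, 1), X = (4, -2).
1. N is the intersection of line SX and line AF ⇒ N = (2, -1)
2. R lies on line NS with NR:RS = 2:(-1) ⇒ R = (-2, 1)
through F parallel to RS: direction (2, -1); meets AX at G = (2, -1/2)
G = A + t·(X−A) with t = 1/2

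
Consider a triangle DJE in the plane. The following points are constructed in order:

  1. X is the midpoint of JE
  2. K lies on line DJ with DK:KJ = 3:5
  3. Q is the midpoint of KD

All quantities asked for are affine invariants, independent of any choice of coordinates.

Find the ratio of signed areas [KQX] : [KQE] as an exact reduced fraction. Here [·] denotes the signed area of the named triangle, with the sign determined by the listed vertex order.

[KQX]:[KQE] = 1/2

Assign D = (0, 0), J = (1, 0), E = (0, 1) — the answer is frame-independent, so this choice is without loss of generality.
1. X is the midpoint of JE ⇒ X = (1/2, 1/2)
2. K lies on line DJ with DK:KJ = 3:5 ⇒ K = (3/8, 0)
3. Q is the midpoint of KD ⇒ Q = (3/16, 0)
2·[KQX] = -3/32, 2·[KQE] = -3/16
[KQX]:[KQE] = -3/32:-3/16 = 1/2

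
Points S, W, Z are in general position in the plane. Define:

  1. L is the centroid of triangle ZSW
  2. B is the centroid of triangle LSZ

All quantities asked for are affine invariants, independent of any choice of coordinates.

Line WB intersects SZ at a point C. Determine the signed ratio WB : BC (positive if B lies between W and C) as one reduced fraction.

Work in coordinates with S = (0, 0), W = (1, 0), Z = (0, 1).
1. L is the centroid of triangle ZSW ⇒ L = (1/3, 1/3)
2. B is the centroid of triangle LSZ ⇒ B = (1/9, 4/9)
line WB meets SZ at C = (0, 1/2)
B = W + t·(C−W) with t = 8/9, so WB:BC = 8/9:1/9

WB:BC = 8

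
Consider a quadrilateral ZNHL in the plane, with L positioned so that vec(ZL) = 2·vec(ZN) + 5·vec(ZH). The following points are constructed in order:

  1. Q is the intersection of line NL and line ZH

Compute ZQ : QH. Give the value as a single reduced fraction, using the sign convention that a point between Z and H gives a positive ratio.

ZQ:QH = -5/6

Set Z = (0, 0), N = (1, 0), H = (0, 1), L = (2, 5); any affine frame gives the same invariant.
1. Q is the intersection of line NL and line ZH ⇒ Q = (0, -5)
Q = Z + t·(H−Z) with t = -5, so ZQ:QH = t:(1−t) = -5:6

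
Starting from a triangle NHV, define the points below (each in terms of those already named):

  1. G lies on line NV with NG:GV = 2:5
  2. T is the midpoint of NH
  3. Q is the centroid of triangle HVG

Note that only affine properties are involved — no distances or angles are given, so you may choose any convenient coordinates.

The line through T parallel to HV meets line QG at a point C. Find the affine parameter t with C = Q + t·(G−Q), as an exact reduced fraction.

t = 11/20

Assign N = (0, 0), H = (1, 0), V = (0, 1) — the answer is frame-independent, so this choice is without loss of generality.
1. G lies on line NV with NG:GV = 2:5 ⇒ G = (0, 2/7)
2. T is the midpoint of NH ⇒ T = (1/2, 0)
3. Q is the centroid of triangle HVG ⇒ Q = (1/3, 3/7)
through T parallel to HV: direction (-1, 1); meets QG at C = (3/20, 7/20)
C = Q + t·(G−Q) with t = 11/20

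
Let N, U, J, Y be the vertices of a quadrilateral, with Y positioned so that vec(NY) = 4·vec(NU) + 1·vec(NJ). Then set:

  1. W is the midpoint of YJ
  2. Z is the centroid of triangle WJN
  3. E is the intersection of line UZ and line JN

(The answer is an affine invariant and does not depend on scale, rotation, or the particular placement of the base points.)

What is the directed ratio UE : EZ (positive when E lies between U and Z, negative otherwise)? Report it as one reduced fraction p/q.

Set N = (0, 0), U = (1, 0), J = (0, 1), Y = (4, 1); any affine frame gives the same invariant.
1. W is the midpoint of YJ ⇒ W = (2, 1)
2. Z is the centroid of triangle WJN ⇒ Z = (2/3, 2/3)
3. E is the intersection of line UZ and line JN ⇒ E = (0, 2)
E = U + t·(Z−U) with t = 3, so UE:EZ = t:(1−t) = 3:-2

UE:EZ = -3/2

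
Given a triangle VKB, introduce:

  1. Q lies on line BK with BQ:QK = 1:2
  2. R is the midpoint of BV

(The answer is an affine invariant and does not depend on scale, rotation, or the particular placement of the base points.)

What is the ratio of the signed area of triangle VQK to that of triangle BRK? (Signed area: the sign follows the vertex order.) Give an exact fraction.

Set V = (0, 0), K = (1, 0), B = (0, 1); any affine frame gives the same invariant.
1. Q lies on line BK with BQ:QK = 1:2 ⇒ Q = (1/3, 2/3)
2. R is the midpoint of BV ⇒ R = (0, 1/2)
2·[VQK] = -2/3, 2·[BRK] = 1/2
[VQK]:[BRK] = -2/3:1/2 = -4/3

[VQK]:[BRK] = -4/3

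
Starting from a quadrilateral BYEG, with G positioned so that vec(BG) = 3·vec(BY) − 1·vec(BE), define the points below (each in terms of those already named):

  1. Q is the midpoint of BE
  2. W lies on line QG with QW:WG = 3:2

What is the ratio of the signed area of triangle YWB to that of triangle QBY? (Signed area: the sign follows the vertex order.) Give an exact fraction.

Choose coordinates B = (0, 0), Y = (1, 0), E = (0, 1), G = (3, -1).
1. Q is the midpoint of BE ⇒ Q = (0, 1/2)
2. W lies on line QG with QW:WG = 3:2 ⇒ W = (9/5, -2/5)
2·[YWB] = -2/5, 2·[QBY] = 1/2
[YWB]:[QBY] = -2/5:1/2 = -4/5

[YWB]:[QBY] = -4/5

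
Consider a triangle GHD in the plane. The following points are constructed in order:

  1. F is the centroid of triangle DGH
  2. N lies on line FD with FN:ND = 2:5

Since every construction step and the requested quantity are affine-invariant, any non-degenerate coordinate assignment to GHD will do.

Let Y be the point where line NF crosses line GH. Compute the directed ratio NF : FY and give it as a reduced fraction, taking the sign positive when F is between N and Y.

Set G = (0, 0), H = (1, 0), D = (0, 1); any affine frame gives the same invariant.
1. F is the centroid of triangle DGH ⇒ F = (1/3, 1/3)
2. N lies on line FD with FN:ND = 2:5 ⇒ N = (5/21, 11/21)
line NF meets GH at Y = (1/2, 0)
F = N + t·(Y−N) with t = 4/11, so NF:FY = 4/11:7/11

NF:FY = 4/7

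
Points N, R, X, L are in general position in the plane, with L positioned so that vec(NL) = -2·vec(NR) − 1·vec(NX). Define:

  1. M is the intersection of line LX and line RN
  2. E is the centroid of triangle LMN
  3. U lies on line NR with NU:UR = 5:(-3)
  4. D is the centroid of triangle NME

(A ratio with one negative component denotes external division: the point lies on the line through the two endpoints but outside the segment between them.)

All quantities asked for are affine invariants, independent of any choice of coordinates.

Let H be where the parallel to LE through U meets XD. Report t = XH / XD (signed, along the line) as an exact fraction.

t = 4

Choose coordinates N = (0, 0), R = (1, 0), X = (0, 1), L = (-2, -1).
1. M is the intersection of line LX and line RN ⇒ M = (-1, 0)
2. E is the centroid of triangle LMN ⇒ E = (-1, -1/3)
3. U lies on line NR with NU:UR = 5:(-3) ⇒ U = (5/2, 0)
4. D is the centroid of triangle NME ⇒ D = (-2/3, -1/9)
through U parallel to LE: direction (1, 2/3); meets XD at H = (-8/3, -31/9)
H = X + t·(D−X) with t = 4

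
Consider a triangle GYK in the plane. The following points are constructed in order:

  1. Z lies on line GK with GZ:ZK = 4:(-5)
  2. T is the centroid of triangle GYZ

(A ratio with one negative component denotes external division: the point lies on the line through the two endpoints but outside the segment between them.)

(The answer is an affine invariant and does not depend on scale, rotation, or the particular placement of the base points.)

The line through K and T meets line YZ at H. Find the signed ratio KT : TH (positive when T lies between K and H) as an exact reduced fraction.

KT:TH = 11/4

Choose coordinates G = (0, 0), Y = (1, 0), K = (0, 1).
1. Z lies on line GK with GZ:ZK = 4:(-5) ⇒ Z = (0, -4)
2. T is the centroid of triangle GYZ ⇒ T = (1/3, -4/3)
line KT meets YZ at H = (5/11, -24/11)
T = K + t·(H−K) with t = 11/15, so KT:TH = 11/15:4/15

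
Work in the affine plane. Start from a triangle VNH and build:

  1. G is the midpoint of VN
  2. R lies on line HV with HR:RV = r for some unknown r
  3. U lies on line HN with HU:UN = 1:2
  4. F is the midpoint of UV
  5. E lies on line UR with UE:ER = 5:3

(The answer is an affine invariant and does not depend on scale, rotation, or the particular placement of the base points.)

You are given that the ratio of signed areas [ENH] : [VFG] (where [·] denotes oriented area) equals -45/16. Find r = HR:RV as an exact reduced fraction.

r = 3

Work in coordinates with V = (0, 0), N = (1, 0), H = (0, 1).
1. G is the midpoint of VN ⇒ G = (1/2, 0)
2. With HR:RV = r, write λ = r/(r+1) so R = H + λ·(V−H); R is affine-linear in λ
3. U lies on line HN with HU:UN = 1:2 ⇒ U = (1/3, 2/3)
4. F is the midpoint of UV ⇒ F = (1/6, 1/3)
5. E lies on line UR with UE:ER = 5:3 ⇒ E is an affine combination of earlier points and hence also affine-linear in λ
Every point depending on R is an affine combination of R and λ-independent points, so each such coordinate is linear in λ; the λ² term in each signed area is a multiple of (V−H)×(V−H) = 0, so 2·[ENH] and 2·[VFG] are each linear in λ. Evaluating at λ=0 and λ=1:
  2·[ENH] = 5/8·λ,   2·[VFG] = -1/6
So [ENH]:[VFG] = (5/8·λ) / (-1/6). Setting this equal to -45/16:
  5/8·λ = -45/16·(-1/6)  ⇒  λ = 3/4
Then r = λ/(1−λ) = (3/4)/(1/4) = 3. Check: with r = 3, R = (0, 1/4) and [ENH]:[VFG] = -45/16 as required.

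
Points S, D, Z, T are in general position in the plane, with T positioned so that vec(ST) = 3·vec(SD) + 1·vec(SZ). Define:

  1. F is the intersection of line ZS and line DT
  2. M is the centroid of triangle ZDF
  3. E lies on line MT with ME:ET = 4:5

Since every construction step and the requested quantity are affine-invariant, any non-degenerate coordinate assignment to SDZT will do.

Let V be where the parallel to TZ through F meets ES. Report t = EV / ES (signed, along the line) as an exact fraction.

t = 56/29

Set S = (0, 0), D = (1, 0), Z = (0, 1), T = (3, 1); any affine frame gives the same invariant.
1. F is the intersection of line ZS and line DT ⇒ F = (0, -1/2)
2. M is the centroid of triangle ZDF ⇒ M = (1/3, 1/6)
3. E lies on line MT with ME:ET = 4:5 ⇒ E = (41/27, 29/54)
through F parallel to TZ: direction (-3, 0); meets ES at V = (-41/29, -1/2)
V = E + t·(S−E) with t = 56/29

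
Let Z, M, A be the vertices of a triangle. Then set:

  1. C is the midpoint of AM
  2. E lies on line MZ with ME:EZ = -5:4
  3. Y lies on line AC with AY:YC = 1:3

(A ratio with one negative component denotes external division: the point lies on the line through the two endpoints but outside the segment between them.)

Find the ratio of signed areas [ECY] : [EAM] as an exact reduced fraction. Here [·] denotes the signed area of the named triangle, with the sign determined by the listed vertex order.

Choose coordinates Z = (0, 0), M = (1, 0), A = (0, 1).
1. C is the midpoint of AM ⇒ C = (1/2, 1/2)
2. E lies on line MZ with ME:EZ = -5:4 ⇒ E = (-4, 0)
3. Y lies on line AC with AY:YC = 1:3 ⇒ Y = (1/8, 7/8)
2·[ECY] = 15/8, 2·[EAM] = -5
[ECY]:[EAM] = 15/8:-5 = -3/8

[ECY]:[EAM] = -3/8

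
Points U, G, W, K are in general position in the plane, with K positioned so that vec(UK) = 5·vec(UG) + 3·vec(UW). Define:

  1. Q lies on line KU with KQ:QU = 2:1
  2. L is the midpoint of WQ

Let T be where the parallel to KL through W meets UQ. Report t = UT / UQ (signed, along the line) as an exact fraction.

Work in coordinates with U = (0, 0), G = (1, 0), W = (0, 1), K = (5, 3).
1. Q lies on line KU with KQ:QU = 2:1 ⇒ Q = (5/3, 1)
2. L is the midpoint of WQ ⇒ L = (5/6, 1)
through W parallel to KL: direction (-25/6, -2); meets UQ at T = (25/3, 5)
T = U + t·(Q−U) with t = 5

t = 5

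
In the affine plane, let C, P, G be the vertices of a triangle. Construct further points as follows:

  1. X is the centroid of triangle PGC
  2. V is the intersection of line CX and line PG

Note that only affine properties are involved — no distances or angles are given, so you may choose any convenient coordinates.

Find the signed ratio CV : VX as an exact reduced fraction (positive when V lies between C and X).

CV:VX = -3

Assign C = (0, 0), P = (1, 0), G = (0, 1) — the answer is frame-independent, so this choice is without loss of generality.
1. X is the centroid of triangle PGC ⇒ X = (1/3, 1/3)
2. V is the intersection of line CX and line PG ⇒ V = (1/2, 1/2)
V = C + t·(X−C) with t = 3/2, so CV:VX = t:(1−t) = 3/2:-1/2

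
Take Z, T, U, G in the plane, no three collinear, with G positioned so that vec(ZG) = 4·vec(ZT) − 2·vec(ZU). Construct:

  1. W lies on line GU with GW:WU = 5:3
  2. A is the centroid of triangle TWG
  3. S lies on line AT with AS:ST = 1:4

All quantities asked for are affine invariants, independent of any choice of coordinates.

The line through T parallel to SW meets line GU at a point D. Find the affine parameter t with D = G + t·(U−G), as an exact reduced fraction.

Choose coordinates Z = (0, 0), T = (1, 0), U = (0, 1), G = (4, -2).
1. W lies on line GU with GW:WU = 5:3 ⇒ W = (3/2, -1/8)
2. A is the centroid of triangle TWG ⇒ A = (13/6, -17/24)
3. S lies on line AT with AS:ST = 1:4 ⇒ S = (29/15, -17/30)
through T parallel to SW: direction (-13/30, 53/120); meets GU at D = (1/14, 53/56)
D = G + t·(U−G) with t = 55/56

t = 55/56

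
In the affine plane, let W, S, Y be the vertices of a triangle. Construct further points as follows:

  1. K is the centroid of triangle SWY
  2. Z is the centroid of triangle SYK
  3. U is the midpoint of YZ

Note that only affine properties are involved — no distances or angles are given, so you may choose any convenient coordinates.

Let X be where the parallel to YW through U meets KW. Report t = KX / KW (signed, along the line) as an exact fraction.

Assign W = (0, 0), S = (1, 0), Y = (0, 1) — the answer is frame-independent, so this choice is without loss of generality.
1. K is the centroid of triangle SWY ⇒ K = (1/3, 1/3)
2. Z is the centroid of triangle SYK ⇒ Z = (4/9, 4/9)
3. U is the midpoint of YZ ⇒ U = (2/9, 13/18)
through U parallel to YW: direction (0, -1); meets KW at X = (2/9, 2/9)
X = K + t·(W−K) with t = 1/3

t = 1/3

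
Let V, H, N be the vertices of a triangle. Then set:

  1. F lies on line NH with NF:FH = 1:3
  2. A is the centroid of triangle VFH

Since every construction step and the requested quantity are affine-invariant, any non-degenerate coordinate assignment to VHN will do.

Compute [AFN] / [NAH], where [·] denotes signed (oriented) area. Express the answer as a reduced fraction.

[AFN]:[NAH] = 1/4

Work in coordinates with V = (0, 0), H = (1, 0), N = (0, 1).
1. F lies on line NH with NF:FH = 1:3 ⇒ F = (1/4, 3/4)
2. A is the centroid of triangle VFH ⇒ A = (5/12, 1/4)
2·[AFN] = 1/12, 2·[NAH] = 1/3
[AFN]:[NAH] = 1/12:1/3 = 1/4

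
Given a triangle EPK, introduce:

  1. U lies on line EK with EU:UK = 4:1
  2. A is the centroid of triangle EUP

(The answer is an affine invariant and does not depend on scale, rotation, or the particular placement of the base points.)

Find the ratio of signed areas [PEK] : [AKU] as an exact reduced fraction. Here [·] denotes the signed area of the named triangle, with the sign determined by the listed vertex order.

[PEK]:[AKU] = -15

Set E = (0, 0), P = (1, 0), K = (0, 1); any affine frame gives the same invariant.
1. U lies on line EK with EU:UK = 4:1 ⇒ U = (0, 4/5)
2. A is the centroid of triangle EUP ⇒ A = (1/3, 4/15)
2·[PEK] = -1, 2·[AKU] = 1/15
[PEK]:[AKU] = -1:1/15 = -15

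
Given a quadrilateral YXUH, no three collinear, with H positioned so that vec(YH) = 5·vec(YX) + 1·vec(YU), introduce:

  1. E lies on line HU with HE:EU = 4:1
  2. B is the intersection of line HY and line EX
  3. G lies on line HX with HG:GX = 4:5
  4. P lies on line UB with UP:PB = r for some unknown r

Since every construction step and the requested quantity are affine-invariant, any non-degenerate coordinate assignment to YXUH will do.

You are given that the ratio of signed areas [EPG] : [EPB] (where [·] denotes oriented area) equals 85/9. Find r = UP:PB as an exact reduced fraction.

Set Y = (0, 0), X = (1, 0), U = (0, 1), H = (5, 1); any affine frame gives the same invariant.
1. E lies on line HU with HE:EU = 4:1 ⇒ E = (1, 1)
2. B is the intersection of line HY and line EX ⇒ B = (1, 1/5)
3. G lies on line HX with HG:GX = 4:5 ⇒ G = (29/9, 5/9)
4. With UP:PB = r, write λ = r/(r+1) so P = U + λ·(B−U); P is affine-linear in λ
Every point depending on P is an affine combination of P and λ-independent points, so each such coordinate is linear in λ; the λ² term in each signed area is a multiple of (B−U)×(B−U) = 0, so 2·[EPG] and 2·[EPB] are each linear in λ. Evaluating at λ=0 and λ=1:
  2·[EPG] = 4/3·λ + 4/9,   2·[EPB] = -4/5·λ + 4/5
So [EPG]:[EPB] = (4/3·λ + 4/9) / (-4/5·λ + 4/5). Setting this equal to 85/9:
  4/3·λ + 4/9 = 85/9·(-4/5·λ + 4/5)  ⇒  λ = 4/5
Then r = λ/(1−λ) = (4/5)/(1/5) = 4. Check: with r = 4, P = (4/5, 9/25) and [EPG]:[EPB] = 85/9 as required.

r = 4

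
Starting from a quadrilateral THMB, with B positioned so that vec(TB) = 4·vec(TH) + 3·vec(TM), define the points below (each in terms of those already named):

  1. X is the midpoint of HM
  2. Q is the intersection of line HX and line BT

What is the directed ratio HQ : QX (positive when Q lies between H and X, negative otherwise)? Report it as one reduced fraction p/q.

HQ:QX = 6

Choose coordinates T = (0, 0), H = (1, 0), M = (0, 1), B = (4, 3).
1. X is the midpoint of HM ⇒ X = (1/2, 1/2)
2. Q is the intersection of line HX and line BT ⇒ Q = (4/7, 3/7)
Q = H + t·(X−H) with t = 6/7, so HQ:QX = t:(1−t) = 6/7:1/7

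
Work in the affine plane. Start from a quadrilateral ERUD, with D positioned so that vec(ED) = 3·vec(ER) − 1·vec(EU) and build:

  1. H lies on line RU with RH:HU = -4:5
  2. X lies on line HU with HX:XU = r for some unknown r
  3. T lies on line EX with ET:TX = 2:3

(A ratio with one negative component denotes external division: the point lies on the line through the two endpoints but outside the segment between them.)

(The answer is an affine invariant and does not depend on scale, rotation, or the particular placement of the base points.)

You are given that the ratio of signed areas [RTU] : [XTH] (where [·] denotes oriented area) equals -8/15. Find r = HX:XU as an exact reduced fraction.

r = 3/5

Work in coordinates with E = (0, 0), R = (1, 0), U = (0, 1), D = (3, -1).
1. H lies on line RU with RH:HU = -4:5 ⇒ H = (5, -4)
2. With HX:XU = r, write λ = r/(r+1) so X = H + λ·(U−H); X is affine-linear in λ
3. T lies on line EX with ET:TX = 2:3 ⇒ T is an affine combination of earlier points and hence also affine-linear in λ
Every point depending on X is an affine combination of X and λ-independent points, so each such coordinate is linear in λ; the λ² term in each signed area is a multiple of (U−H)×(U−H) = 0, so 2·[RTU] and 2·[XTH] are each linear in λ. Evaluating at λ=0 and λ=1:
  2·[RTU] = -3/5,   2·[XTH] = 3·λ
So [RTU]:[XTH] = (-3/5) / (3·λ). Setting this equal to -8/15:
  -3/5 = -8/15·(3·λ)  ⇒  λ = 3/8
Then r = λ/(1−λ) = (3/8)/(5/8) = 3/5. Check: with r = 3/5, X = (25/8, -17/8) and [RTU]:[XTH] = -8/15 as required.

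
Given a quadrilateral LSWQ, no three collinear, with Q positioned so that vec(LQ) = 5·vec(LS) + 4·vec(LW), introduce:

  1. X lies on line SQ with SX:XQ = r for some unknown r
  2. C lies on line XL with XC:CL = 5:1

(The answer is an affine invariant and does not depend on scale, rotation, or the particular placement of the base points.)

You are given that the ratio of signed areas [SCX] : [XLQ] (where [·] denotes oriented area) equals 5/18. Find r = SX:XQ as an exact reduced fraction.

Assign L = (0, 0), S = (1, 0), W = (0, 1), Q = (5, 4) — the answer is frame-independent, so this choice is without loss of generality.
1. With SX:XQ = r, write λ = r/(r+1) so X = S + λ·(Q−S); X is affine-linear in λ
2. C lies on line XL with XC:CL = 5:1 ⇒ C is an affine combination of earlier points and hence also affine-linear in λ
Every point depending on X is an affine combination of X and λ-independent points, so each such coordinate is linear in λ; the λ² term in each signed area is a multiple of (Q−S)×(Q−S) = 0, so 2·[SCX] and 2·[XLQ] are each linear in λ. Evaluating at λ=0 and λ=1:
  2·[SCX] = -10/3·λ,   2·[XLQ] = 4·λ − 4
So [SCX]:[XLQ] = (-10/3·λ) / (4·λ − 4). Setting this equal to 5/18:
  -10/3·λ = 5/18·(4·λ − 4)  ⇒  λ = 1/4
Then r = λ/(1−λ) = (1/4)/(3/4) = 1/3. Check: with r = 1/3, X = (2, 1) and [SCX]:[XLQ] = 5/18 as required.

r = 1/3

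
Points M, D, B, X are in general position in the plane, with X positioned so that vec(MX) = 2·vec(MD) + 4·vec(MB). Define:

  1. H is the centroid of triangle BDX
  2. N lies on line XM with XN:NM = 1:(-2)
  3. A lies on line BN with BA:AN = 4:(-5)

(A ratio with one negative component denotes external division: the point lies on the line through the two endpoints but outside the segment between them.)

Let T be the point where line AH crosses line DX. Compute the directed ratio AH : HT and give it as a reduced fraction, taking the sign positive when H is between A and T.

AH:HT = 118/5

Assign M = (0, 0), D = (1, 0), B = (0, 1), X = (2, 4) — the answer is frame-independent, so this choice is without loss of generality.
1. H is the centroid of triangle BDX ⇒ H = (1, 5/3)
2. N lies on line XM with XN:NM = 1:(-2) ⇒ N = (4, 8)
3. A lies on line BN with BA:AN = 4:(-5) ⇒ A = (-16, -27)
line AH meets DX at T = (203/118, 170/59)
H = A + t·(T−A) with t = 118/123, so AH:HT = 118/123:5/123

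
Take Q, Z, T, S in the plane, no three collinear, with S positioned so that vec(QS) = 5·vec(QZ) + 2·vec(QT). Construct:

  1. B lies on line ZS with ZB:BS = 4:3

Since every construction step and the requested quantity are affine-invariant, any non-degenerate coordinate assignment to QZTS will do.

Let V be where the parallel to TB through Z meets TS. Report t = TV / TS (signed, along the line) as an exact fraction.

t = -4/3

Set Q = (0, 0), Z = (1, 0), T = (0, 1), S = (5, 2); any affine frame gives the same invariant.
1. B lies on line ZS with ZB:BS = 4:3 ⇒ B = (23/7, 8/7)
through Z parallel to TB: direction (23/7, 1/7); meets TS at V = (-20/3, -1/3)
V = T + t·(S−T) with t = -4/3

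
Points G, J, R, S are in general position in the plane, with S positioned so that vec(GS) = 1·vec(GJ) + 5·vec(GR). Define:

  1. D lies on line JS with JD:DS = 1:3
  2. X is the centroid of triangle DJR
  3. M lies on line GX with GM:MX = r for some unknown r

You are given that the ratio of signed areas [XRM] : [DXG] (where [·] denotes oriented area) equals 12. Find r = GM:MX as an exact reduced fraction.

Choose coordinates G = (0, 0), J = (1, 0), R = (0, 1), S = (1, 5).
1. D lies on line JS with JD:DS = 1:3 ⇒ D = (1, 5/4)
2. X is the centroid of triangle DJR ⇒ X = (2/3, 3/4)
3. With GM:MX = r, write λ = r/(r+1) so M = G + λ·(X−G); M is affine-linear in λ
Every point depending on M is an affine combination of M and λ-independent points, so each such coordinate is linear in λ; the λ² term in each signed area is a multiple of (X−G)×(X−G) = 0, so 2·[XRM] and 2·[DXG] are each linear in λ. Evaluating at λ=0 and λ=1:
  2·[XRM] = -2/3·λ + 2/3,   2·[DXG] = -1/12
So [XRM]:[DXG] = (-2/3·λ + 2/3) / (-1/12). Setting this equal to 12:
  -2/3·λ + 2/3 = 12·(-1/12)  ⇒  λ = 5/2
Then r = λ/(1−λ) = (5/2)/(-3/2) = -5/3. Check: with r = -5/3, M = (5/3, 15/8) and [XRM]:[DXG] = 12 as required.

r = -5/3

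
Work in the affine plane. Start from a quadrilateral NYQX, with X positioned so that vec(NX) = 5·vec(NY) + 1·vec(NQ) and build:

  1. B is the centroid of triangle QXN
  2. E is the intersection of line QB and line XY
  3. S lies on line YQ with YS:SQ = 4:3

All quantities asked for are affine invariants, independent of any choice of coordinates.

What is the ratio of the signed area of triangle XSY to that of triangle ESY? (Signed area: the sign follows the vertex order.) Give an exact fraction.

Work in coordinates with N = (0, 0), Y = (1, 0), Q = (0, 1), X = (5, 1).
1. B is the centroid of triangle QXN ⇒ B = (5/3, 2/3)
2. E is the intersection of line QB and line XY ⇒ E = (25/9, 4/9)
3. S lies on line YQ with YS:SQ = 4:3 ⇒ S = (3/7, 4/7)
2·[XSY] = 20/7, 2·[ESY] = 80/63
[XSY]:[ESY] = 20/7:80/63 = 9/4

[XSY]:[ESY] = 9/4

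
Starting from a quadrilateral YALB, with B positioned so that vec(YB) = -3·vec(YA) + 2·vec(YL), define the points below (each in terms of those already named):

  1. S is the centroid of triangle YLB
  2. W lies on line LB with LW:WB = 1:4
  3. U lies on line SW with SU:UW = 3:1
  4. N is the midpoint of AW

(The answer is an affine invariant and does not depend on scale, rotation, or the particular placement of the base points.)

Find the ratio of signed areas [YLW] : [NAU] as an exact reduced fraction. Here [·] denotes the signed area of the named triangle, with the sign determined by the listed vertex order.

[YLW]:[NAU] = -6

Work in coordinates with Y = (0, 0), A = (1, 0), L = (0, 1), B = (-3, 2).
1. S is the centroid of triangle YLB ⇒ S = (-1, 1)
2. W lies on line LB with LW:WB = 1:4 ⇒ W = (-3/5, 6/5)
3. U lies on line SW with SU:UW = 3:1 ⇒ U = (-7/10, 23/20)
4. N is the midpoint of AW ⇒ N = (1/5, 3/5)
2·[YLW] = 3/5, 2·[NAU] = -1/10
[YLW]:[NAU] = 3/5:-1/10 = -6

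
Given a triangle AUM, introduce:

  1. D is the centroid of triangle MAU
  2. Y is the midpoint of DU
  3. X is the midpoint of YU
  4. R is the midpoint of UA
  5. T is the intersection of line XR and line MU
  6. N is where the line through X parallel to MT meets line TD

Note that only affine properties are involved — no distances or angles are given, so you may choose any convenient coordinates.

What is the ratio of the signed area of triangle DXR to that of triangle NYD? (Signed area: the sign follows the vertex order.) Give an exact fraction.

Choose coordinates A = (0, 0), U = (1, 0), M = (0, 1).
1. D is the centroid of triangle MAU ⇒ D = (1/3, 1/3)
2. Y is the midpoint of DU ⇒ Y = (2/3, 1/6)
3. X is the midpoint of YU ⇒ X = (5/6, 1/12)
4. R is the midpoint of UA ⇒ R = (1/2, 0)
5. T is the intersection of line XR and line MU ⇒ T = (9/10, 1/10)
6. N is where the line through X parallel to MT meets line TD ⇒ N = (91/120, 19/120)
2·[DXR] = -1/8, 2·[NYD] = -1/80
[DXR]:[NYD] = -1/8:-1/80 = 10

[DXR]:[NYD] = 10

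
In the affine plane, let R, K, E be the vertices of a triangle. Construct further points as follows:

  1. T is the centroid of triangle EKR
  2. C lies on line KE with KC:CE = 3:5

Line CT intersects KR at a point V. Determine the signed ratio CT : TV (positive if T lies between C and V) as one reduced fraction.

Choose coordinates R = (0, 0), K = (1, 0), E = (0, 1).
1. T is the centroid of triangle EKR ⇒ T = (1/3, 1/3)
2. C lies on line KE with KC:CE = 3:5 ⇒ C = (5/8, 3/8)
line CT meets KR at V = (-2, 0)
T = C + t·(V−C) with t = 1/9, so CT:TV = 1/9:8/9

CT:TV = 1/8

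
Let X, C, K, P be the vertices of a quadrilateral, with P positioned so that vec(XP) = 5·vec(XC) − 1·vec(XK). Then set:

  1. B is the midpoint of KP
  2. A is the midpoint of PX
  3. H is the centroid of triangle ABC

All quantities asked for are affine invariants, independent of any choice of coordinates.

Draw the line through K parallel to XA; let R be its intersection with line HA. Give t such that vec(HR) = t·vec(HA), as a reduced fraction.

Assign X = (0, 0), C = (1, 0), K = (0, 1), P = (5, -1) — the answer is frame-independent, so this choice is without loss of generality.
1. B is the midpoint of KP ⇒ B = (5/2, 0)
2. A is the midpoint of PX ⇒ A = (5/2, -1/2)
3. H is the centroid of triangle ABC ⇒ H = (2, -1/6)
through K parallel to XA: direction (5/2, -1/2); meets HA at R = (5/14, 13/14)
R = H + t·(A−H) with t = -23/7

t = -23/7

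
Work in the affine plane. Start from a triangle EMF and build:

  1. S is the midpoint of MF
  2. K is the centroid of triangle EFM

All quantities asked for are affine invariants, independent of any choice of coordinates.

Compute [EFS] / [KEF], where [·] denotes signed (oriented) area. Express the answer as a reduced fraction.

[EFS]:[KEF] = 3/2

Set E = (0, 0), M = (1, 0), F = (0, 1); any affine frame gives the same invariant.
1. S is the midpoint of MF ⇒ S = (1/2, 1/2)
2. K is the centroid of triangle EFM ⇒ K = (1/3, 1/3)
2·[EFS] = -1/2, 2·[KEF] = -1/3
[EFS]:[KEF] = -1/2:-1/3 = 3/2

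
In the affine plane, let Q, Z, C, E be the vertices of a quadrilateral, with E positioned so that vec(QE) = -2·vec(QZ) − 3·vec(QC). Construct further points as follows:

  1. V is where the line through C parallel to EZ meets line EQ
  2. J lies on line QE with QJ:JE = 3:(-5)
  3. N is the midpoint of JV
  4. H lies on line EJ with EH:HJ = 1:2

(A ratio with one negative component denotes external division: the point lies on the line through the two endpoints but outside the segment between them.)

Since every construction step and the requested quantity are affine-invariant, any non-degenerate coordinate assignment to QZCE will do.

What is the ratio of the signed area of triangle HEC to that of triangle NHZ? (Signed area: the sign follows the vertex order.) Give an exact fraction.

Assign Q = (0, 0), Z = (1, 0), C = (0, 1), E = (-2, -3) — the answer is frame-independent, so this choice is without loss of generality.
1. V is where the line through C parallel to EZ meets line EQ ⇒ V = (2, 3)
2. J lies on line QE with QJ:JE = 3:(-5) ⇒ J = (3, 9/2)
3. N is the midpoint of JV ⇒ N = (5/2, 15/4)
4. H lies on line EJ with EH:HJ = 1:2 ⇒ H = (-1/3, -1/2)
2·[HEC] = -5/3, 2·[NHZ] = 17/4
[HEC]:[NHZ] = -5/3:17/4 = -20/51

[HEC]:[NHZ] = -20/51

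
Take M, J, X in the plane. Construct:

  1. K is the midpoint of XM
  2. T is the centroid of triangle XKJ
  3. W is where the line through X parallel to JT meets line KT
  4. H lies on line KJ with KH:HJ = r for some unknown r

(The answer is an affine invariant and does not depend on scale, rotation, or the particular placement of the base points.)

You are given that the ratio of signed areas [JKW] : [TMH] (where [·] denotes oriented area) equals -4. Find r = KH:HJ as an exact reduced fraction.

r = 3/5

Set M = (0, 0), J = (1, 0), X = (0, 1); any affine frame gives the same invariant.
1. K is the midpoint of XM ⇒ K = (0, 1/2)
2. T is the centroid of triangle XKJ ⇒ T = (1/3, 1/2)
3. W is where the line through X parallel to JT meets line KT ⇒ W = (2/3, 1/2)
4. With KH:HJ = r, write λ = r/(r+1) so H = K + λ·(J−K); H is affine-linear in λ
Every point depending on H is an affine combination of H and λ-independent points, so each such coordinate is linear in λ; the λ² term in each signed area is a multiple of (J−K)×(J−K) = 0, so 2·[JKW] and 2·[TMH] are each linear in λ. Evaluating at λ=0 and λ=1:
  2·[JKW] = -1/3,   2·[TMH] = 2/3·λ − 1/6
So [JKW]:[TMH] = (-1/3) / (2/3·λ − 1/6). Setting this equal to -4:
  -1/3 = -4·(2/3·λ − 1/6)  ⇒  λ = 3/8
Then r = λ/(1−λ) = (3/8)/(5/8) = 3/5. Check: with r = 3/5, H = (3/8, 5/16) and [JKW]:[TMH] = -4 as required.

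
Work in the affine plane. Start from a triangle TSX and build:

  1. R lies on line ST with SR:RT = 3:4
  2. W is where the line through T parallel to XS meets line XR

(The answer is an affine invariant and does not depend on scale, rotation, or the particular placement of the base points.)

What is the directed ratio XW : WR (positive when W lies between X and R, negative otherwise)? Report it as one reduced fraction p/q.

Assign T = (0, 0), S = (1, 0), X = (0, 1) — the answer is frame-independent, so this choice is without loss of generality.
1. R lies on line ST with SR:RT = 3:4 ⇒ R = (4/7, 0)
2. W is where the line through T parallel to XS meets line XR ⇒ W = (4/3, -4/3)
W = X + t·(R−X) with t = 7/3, so XW:WR = t:(1−t) = 7/3:-4/3

XW:WR = -7/4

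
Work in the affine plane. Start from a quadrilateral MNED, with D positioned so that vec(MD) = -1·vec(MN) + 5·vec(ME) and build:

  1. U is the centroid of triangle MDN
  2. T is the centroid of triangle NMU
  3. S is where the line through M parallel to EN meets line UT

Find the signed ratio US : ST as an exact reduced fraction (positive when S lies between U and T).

Work in coordinates with M = (0, 0), N = (1, 0), E = (0, 1), D = (-1, 5).
1. U is the centroid of triangle MDN ⇒ U = (0, 5/3)
2. T is the centroid of triangle NMU ⇒ T = (1/3, 5/9)
3. S is where the line through M parallel to EN meets line UT ⇒ S = (5/7, -5/7)
S = U + t·(T−U) with t = 15/7, so US:ST = t:(1−t) = 15/7:-8/7

US:ST = -15/8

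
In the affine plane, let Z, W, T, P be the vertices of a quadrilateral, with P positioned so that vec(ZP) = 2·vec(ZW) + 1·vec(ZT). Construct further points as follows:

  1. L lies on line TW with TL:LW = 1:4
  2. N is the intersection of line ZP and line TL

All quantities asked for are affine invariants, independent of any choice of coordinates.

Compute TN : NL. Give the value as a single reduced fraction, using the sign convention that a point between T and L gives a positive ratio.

Choose coordinates Z = (0, 0), W = (1, 0), T = (0, 1), P = (2, 1).
1. L lies on line TW with TL:LW = 1:4 ⇒ L = (1/5, 4/5)
2. N is the intersection of line ZP and line TL ⇒ N = (2/3, 1/3)
N = T + t·(L−T) with t = 10/3, so TN:NL = t:(1−t) = 10/3:-7/3

TN:NL = -10/7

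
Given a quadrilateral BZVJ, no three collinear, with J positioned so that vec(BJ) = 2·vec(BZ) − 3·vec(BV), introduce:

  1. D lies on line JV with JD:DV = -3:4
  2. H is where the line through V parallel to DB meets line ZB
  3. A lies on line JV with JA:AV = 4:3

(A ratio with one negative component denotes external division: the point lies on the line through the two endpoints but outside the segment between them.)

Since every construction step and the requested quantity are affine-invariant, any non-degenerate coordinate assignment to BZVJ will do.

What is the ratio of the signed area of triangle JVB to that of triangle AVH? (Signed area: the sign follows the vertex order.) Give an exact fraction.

[JVB]:[AVH] = -35

Choose coordinates B = (0, 0), Z = (1, 0), V = (0, 1), J = (2, -3).
1. D lies on line JV with JD:DV = -3:4 ⇒ D = (8, -15)
2. H is where the line through V parallel to DB meets line ZB ⇒ H = (8/15, 0)
3. A lies on line JV with JA:AV = 4:3 ⇒ A = (6/7, -5/7)
2·[JVB] = 2, 2·[AVH] = -2/35
[JVB]:[AVH] = 2:-2/35 = -35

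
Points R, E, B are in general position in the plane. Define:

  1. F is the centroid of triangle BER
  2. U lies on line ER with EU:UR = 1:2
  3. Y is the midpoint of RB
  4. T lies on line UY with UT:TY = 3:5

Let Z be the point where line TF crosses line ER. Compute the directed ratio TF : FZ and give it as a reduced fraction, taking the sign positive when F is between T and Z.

Set R = (0, 0), E = (1, 0), B = (0, 1); any affine frame gives the same invariant.
1. F is the centroid of triangle BER ⇒ F = (1/3, 1/3)
2. U lies on line ER with EU:UR = 1:2 ⇒ U = (2/3, 0)
3. Y is the midpoint of RB ⇒ Y = (0, 1/2)
4. T lies on line UY with UT:TY = 3:5 ⇒ T = (5/12, 3/16)
line TF meets ER at Z = (11/21, 0)
F = T + t·(Z−T) with t = -7/9, so TF:FZ = -7/9:16/9

TF:FZ = -7/16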